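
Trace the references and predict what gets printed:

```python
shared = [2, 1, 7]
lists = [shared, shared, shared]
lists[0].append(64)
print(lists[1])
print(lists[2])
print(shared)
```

Key concept: list of same reference.
Step by step:
`shared = [2, 1, 7]` → shared = [2, 1, 7]
`lists = [shared, shared, shared]` → lists = [[2, 1, 7], [2, 1, 7], [2, 1, 7]]
`lists[0].append(64)` → shared = [2, 1, 7, 64]; lists = [[2, 1, 7, 64], [2, 1, 7, 64], [2, 1, 7, 64]]
`print(lists[1])` → prints [2, 1, 7, 64]
`print(lists[2])` → prints [2, 1, 7, 64]
`print(shared)` → prints [2, 1, 7, 64]

Answer:
[2, 1, 7, 64]
[2, 1, 7, 64]
[2, 1, 7, 64]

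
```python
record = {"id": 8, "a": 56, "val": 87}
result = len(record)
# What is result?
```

Trace:
`record = {"id": 8, "a": 56, "val": 87}` → record = {'id': 8, 'a': 56, 'val': 87}
`result = len(record)` → result = 3
So result = 3

Answer: 3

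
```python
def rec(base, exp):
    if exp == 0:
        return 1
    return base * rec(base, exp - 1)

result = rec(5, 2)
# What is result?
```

rec(5, 2) = 5 * 5 = 25

Answer: 25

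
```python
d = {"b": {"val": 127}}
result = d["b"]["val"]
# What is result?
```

Trace:
`d = {"b": {"val": 127}}` → d = {'b': {'val': 127}}
`result = d["b"]["val"]` → result = 127
So result = 127

Answer: 127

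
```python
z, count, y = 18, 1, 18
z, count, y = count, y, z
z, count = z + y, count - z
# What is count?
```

Trace:
`z, count, y = 18, 1, 18` → z = 18; count = 1; y = 18
`z, count, y = count, y, z` → z = 1; count = 18; y = 18
`z, count = z + y, count - z` → z = 19; count = 17
So count = 17

Answer: 17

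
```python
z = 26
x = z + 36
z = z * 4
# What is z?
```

Trace:
`z = 26` → z = 26
`x = z + 36` → x = 62
`z = z * 4` → z = 104
So z = 104

Answer: 104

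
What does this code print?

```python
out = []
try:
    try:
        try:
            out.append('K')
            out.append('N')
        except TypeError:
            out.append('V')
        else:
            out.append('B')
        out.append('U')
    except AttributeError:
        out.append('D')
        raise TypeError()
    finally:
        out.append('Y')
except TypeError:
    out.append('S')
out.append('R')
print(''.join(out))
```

Execution trace: 'K' (inner try body) → 'N' (inner try body, no exception) → 'B' (inner else) → 'U' (try body, no exception) → 'Y' (finally) → 'R' (after the try/except). Output: KNBUYR

Answer: KNBUYR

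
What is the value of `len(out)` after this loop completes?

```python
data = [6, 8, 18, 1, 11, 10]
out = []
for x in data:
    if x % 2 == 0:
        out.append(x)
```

Count even numbers in [6, 8, 18, 1, 11, 10]
`out` takes the values: [] → [6] → [6, 8] → [6, 8, 18] → [6, 8, 18, 10]
So `len(out)` = 4

Answer: 4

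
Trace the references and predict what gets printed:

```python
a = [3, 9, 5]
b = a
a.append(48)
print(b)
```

Key concept: basic list aliasing.
Step by step:
`a = [3, 9, 5]` → a = [3, 9, 5]
`b = a` → b = [3, 9, 5] (same object as a)
`a.append(48)` → a = [3, 9, 5, 48] (same object as b); b = [3, 9, 5, 48] (same object as a)
`print(b)` → prints [3, 9, 5, 48]

Answer: [3, 9, 5, 48]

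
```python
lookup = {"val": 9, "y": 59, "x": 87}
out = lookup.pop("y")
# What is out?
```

Trace:
`lookup = {"val": 9, "y": 59, "x": 87}` → lookup = {'val': 9, 'y': 59, 'x': 87}
`out = lookup.pop("y")` → lookup = {'val': 9, 'x': 87}; out = 59
So out = 59

Answer: 59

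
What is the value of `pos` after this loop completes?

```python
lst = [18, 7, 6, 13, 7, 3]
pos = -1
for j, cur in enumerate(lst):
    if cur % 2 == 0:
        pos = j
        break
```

First even number index in [18, 7, 6, 13, 7, 3]
`pos` takes the values: -1 → 0

Answer: 0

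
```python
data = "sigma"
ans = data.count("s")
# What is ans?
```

Trace:
`data = "sigma"` → data = 'sigma'
`ans = data.count("s")` → ans = 1
So ans = 1

Answer: 1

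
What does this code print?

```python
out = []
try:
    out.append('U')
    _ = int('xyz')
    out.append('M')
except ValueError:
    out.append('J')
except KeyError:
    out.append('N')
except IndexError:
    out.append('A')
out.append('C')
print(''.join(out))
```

Execution trace: 'U' (try body) → 'J' (except ValueError) → 'C' (after the try/except). Output: UJC

Answer: UJC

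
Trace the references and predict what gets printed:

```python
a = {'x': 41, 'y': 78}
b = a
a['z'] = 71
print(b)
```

Key concept: dict aliasing.
Step by step:
`a = {'x': 41, 'y': 78}` → a = {'x': 41, 'y': 78}
`b = a` → b = {'x': 41, 'y': 78} (same object as a)
`a['z'] = 71` → a = {'x': 41, 'y': 78, 'z': 71} (same object as b); b = {'x': 41, 'y': 78, 'z': 71} (same object as a)
`print(b)` → prints {'x': 41, 'y': 78, 'z': 71}

Answer: {'x': 41, 'y': 78, 'z': 71}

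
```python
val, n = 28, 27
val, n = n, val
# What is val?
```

Trace:
`val, n = 28, 27` → val = 28; n = 27
`val, n = n, val` → val = 27; n = 28
So val = 27

Answer: 27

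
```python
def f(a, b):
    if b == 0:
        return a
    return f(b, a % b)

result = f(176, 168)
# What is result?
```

f(176, 168) -> f(168, 8) -> f(8, 0) -> 8

Answer: 8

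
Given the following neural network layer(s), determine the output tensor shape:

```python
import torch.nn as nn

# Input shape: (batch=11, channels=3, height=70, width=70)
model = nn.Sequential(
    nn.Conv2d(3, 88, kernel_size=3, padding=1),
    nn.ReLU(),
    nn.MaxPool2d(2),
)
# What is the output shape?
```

Input: (11, 3, 70, 70) -> after Conv2d: (11, 88, 70, 70) -> after ReLU: (11, 88, 70, 70) -> Output: (11, 88, 35, 35)

Answer: (11, 88, 35, 35)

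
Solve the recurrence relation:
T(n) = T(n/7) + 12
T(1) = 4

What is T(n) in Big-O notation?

Each step divides n by 7 and adds 12. After log_7(n) steps we reach T(1)=4. So T(n) = 12·log_7(n) + 4 = O(log n).

Answer: O(log n)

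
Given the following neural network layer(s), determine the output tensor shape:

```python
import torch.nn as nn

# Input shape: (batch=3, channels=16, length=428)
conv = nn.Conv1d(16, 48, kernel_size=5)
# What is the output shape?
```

Input: (3, 16, 428) -> Output: (3, 48, 424)

Answer: (3, 48, 424)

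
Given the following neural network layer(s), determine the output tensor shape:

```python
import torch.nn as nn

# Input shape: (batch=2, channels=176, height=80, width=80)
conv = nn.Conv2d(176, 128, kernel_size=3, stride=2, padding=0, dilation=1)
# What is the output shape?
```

Input: (2, 176, 80, 80) -> Output: (2, 128, 39, 39)

Answer: (2, 128, 39, 39)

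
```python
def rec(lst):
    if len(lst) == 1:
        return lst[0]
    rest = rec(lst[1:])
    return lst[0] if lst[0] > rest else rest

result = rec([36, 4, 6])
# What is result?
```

Recursive max over [36, 4, 6] = 36

Answer: 36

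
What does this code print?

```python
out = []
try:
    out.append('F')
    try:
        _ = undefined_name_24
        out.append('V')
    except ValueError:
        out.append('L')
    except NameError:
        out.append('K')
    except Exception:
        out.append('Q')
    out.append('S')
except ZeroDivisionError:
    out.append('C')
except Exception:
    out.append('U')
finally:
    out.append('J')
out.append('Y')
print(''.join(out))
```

Execution trace: 'F' (try body) → 'K' (inner except NameError) → 'S' (try body, no exception) → 'J' (finally) → 'Y' (after the try/except). Output: FKSJY

Answer: FKSJY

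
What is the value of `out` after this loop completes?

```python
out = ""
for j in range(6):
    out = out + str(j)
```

Concatenate digits 0 to 5
`out` takes the values: "" → "0" → "01" → "012" → "0123" → "01234" → "012345"

Answer: "012345"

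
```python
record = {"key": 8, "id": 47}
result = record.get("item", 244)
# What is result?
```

Trace:
`record = {"key": 8, "id": 47}` → record = {'key': 8, 'id': 47}
`result = record.get("item", 244)` → result = 244
So result = 244

Answer: 244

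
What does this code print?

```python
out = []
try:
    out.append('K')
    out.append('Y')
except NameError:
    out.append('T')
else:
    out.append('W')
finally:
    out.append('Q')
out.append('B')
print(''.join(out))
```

Execution trace: 'K' (try body) → 'Y' (try body, no exception) → 'W' (else) → 'Q' (finally) → 'B' (after the try/except). Output: KYWQB

Answer: KYWQB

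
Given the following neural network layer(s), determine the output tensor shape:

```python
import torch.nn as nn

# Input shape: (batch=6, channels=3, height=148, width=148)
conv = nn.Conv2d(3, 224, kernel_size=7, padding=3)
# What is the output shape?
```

Input: (6, 3, 148, 148) -> Output: (6, 224, 148, 148)

Answer: (6, 224, 148, 148)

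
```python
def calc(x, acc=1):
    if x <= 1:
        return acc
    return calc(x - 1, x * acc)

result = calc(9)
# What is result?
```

Accumulator trace (n, acc): (9, 1) -> (8, 9) -> (7, 72) -> (6, 504) -> (5, 3024) -> (4, 15120) -> (3, 60480) -> (2, 181440) -> (1, 362880) -> return 362880

Answer: 362880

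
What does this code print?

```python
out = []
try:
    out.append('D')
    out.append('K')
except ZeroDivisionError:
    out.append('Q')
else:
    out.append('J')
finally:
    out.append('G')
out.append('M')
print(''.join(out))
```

Execution trace: 'D' (try body) → 'K' (try body, no exception) → 'J' (else) → 'G' (finally) → 'M' (after the try/except). Output: DKJGM

Answer: DKJGM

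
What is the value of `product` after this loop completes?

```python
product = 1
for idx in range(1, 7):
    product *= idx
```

6! = 720
`product` takes the values: 1 → 2 → 6 → 24 → 120 → 720

Answer: 720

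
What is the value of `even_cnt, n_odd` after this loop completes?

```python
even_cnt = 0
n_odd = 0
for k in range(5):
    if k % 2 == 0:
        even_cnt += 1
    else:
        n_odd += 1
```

Count evens and odds in range(5)
`even_cnt, n_odd` takes the values: (0, 0) → (1, 0) → (1, 1) → (2, 1) → (2, 2) → (3, 2)

Answer: 3, 2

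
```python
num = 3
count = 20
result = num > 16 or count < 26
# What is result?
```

Trace:
`num = 3` → num = 3
`count = 20` → count = 20
`result = num > 16 or count < 26` → result = True
So result = True

Answer: True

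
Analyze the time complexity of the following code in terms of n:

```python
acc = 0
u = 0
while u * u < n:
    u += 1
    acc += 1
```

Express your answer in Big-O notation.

Each loop level contributes: √n. Multiplying the contributions gives O(√n).

Answer: O(√n)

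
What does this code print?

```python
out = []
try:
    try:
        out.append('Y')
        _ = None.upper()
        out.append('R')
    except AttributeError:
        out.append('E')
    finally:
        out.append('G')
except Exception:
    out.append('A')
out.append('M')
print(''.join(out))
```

Execution trace: 'Y' (inner try body) → 'E' (inner except AttributeError) → 'G' (inner finally) → 'M' (after the try/except). Output: YEGM

Answer: YEGM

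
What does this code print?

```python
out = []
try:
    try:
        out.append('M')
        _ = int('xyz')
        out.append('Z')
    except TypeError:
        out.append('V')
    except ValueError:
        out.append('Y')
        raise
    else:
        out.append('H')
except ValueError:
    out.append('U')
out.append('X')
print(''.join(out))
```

Execution trace: 'M' (inner try body) → 'Y' (inner except ValueError) → 'U' (outer except ValueError) → 'X' (after the try/except). Output: MYUX

Answer: MYUX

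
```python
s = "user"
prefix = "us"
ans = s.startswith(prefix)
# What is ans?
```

Trace:
`s = "user"` → s = 'user'
`prefix = "us"` → prefix = 'us'
`ans = s.startswith(prefix)` → ans = True
So ans = True

Answer: True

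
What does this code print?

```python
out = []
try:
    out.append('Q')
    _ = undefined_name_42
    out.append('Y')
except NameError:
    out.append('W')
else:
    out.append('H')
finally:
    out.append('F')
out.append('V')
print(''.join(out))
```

Execution trace: 'Q' (try body) → 'W' (except NameError) → 'F' (finally) → 'V' (after the try/except). Output: QWFV

Answer: QWFV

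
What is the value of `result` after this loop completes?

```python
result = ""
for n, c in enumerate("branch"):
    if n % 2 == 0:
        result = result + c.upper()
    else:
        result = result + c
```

Uppercase even positions in 'branch'
`result` takes the values: "" → "B" → "Br" → "BrA" → "BrAn" → "BrAnC" → "BrAnCh"

Answer: "BrAnCh"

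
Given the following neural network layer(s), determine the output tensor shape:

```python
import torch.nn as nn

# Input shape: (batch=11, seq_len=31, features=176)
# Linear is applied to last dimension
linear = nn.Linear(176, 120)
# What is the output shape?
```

Input: (11, 31, 176) -> Output: (11, 31, 120)

Answer: (11, 31, 120)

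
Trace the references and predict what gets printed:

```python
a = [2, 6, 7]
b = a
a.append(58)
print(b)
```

Key concept: basic list aliasing.
Step by step:
`a = [2, 6, 7]` → a = [2, 6, 7]
`b = a` → b = [2, 6, 7] (same object as a)
`a.append(58)` → a = [2, 6, 7, 58] (same object as b); b = [2, 6, 7, 58] (same object as a)
`print(b)` → prints [2, 6, 7, 58]

Answer: [2, 6, 7, 58]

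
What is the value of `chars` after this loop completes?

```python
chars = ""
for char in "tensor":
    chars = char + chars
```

Reverse 'tensor'
`chars` takes the values: "" → "t" → "et" → "net" → "snet" → "osnet" → "rosnet"

Answer: "rosnet"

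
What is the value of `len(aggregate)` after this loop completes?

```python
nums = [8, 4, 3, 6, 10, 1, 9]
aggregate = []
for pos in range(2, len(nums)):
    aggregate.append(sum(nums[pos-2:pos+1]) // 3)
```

Number of 3-element averages
`aggregate` takes the values: [] → [5] → [5, 4] → [5, 4, 6] → [5, 4, 6, 5] → [5, 4, 6, 5, 6]
So `len(aggregate)` = 5

Answer: 5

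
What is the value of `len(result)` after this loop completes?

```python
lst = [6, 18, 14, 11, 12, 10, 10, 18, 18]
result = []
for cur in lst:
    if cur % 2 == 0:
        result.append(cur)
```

Count even numbers in [6, 18, 14, 11, 12, 10, 10, 18, 18]
`result` takes the values: [] → [6] → [6, 18] → [6, 18, 14] → [6, 18, 14, 12] → [6, 18, 14, 12, 10] → [6, 18, 14, 12, 10, 10] → [6, 18, 14, 12, 10, 10, 18] → [6, 18, 14, 12, 10, 10, 18, 18]
So `len(result)` = 8

Answer: 8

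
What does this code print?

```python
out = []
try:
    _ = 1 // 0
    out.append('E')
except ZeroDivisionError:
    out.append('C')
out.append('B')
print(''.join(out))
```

Execution trace: 'C' (except ZeroDivisionError) → 'B' (after the try/except). Output: CB

Answer: CB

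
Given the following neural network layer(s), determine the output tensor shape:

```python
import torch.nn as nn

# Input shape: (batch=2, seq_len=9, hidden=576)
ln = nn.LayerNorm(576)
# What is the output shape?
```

Input: (2, 9, 576) -> Output: (2, 9, 576)

Answer: (2, 9, 576)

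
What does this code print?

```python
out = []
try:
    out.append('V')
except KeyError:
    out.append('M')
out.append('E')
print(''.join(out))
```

Execution trace: 'V' (try body, no exception) → 'E' (after the try/except). Output: VE

Answer: VE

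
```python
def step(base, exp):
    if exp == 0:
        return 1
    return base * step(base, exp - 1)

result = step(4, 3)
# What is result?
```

step(4, 3) = 4 * 4 * 4 = 64

Answer: 64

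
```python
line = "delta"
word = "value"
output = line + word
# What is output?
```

Trace:
`line = "delta"` → line = 'delta'
`word = "value"` → word = 'value'
`output = line + word` → output = 'deltavalue'
So output = 'deltavalue'

Answer: 'deltavalue'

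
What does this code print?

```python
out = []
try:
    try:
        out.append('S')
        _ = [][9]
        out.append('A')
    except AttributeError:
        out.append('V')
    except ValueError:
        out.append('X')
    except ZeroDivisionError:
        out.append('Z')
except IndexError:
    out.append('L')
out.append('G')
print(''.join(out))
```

Execution trace: 'S' (inner try body) → 'L' (outer except IndexError) → 'G' (after the try/except). Output: SLG

Answer: SLG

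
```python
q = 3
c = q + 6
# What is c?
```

Trace:
`q = 3` → q = 3
`c = q + 6` → c = 9
So c = 9

Answer: 9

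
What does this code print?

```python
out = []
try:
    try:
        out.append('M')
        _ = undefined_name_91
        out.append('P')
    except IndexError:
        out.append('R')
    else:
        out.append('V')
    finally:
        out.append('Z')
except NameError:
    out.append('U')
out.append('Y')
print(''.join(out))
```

Execution trace: 'M' (try body) → 'Z' (finally) → 'U' (outer except NameError) → 'Y' (after the try/except). Output: MZUY

Answer: MZUY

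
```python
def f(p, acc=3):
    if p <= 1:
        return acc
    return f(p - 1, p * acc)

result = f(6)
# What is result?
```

Accumulator trace (n, acc): (6, 3) -> (5, 18) -> (4, 90) -> (3, 360) -> (2, 1080) -> (1, 2160) -> return 2160

Answer: 2160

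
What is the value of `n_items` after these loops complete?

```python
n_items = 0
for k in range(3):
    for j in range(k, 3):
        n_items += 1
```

Upper triangle: 3 + 2 + ... + 1
`n_items` takes the values: 0 → 1 → 2 → 3 → 4 → 5 → 6

Answer: 6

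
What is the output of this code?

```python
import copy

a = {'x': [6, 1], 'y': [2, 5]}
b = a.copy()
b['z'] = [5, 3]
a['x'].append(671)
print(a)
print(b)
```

Key concept: shallow copy of dict with mutable values.
Step by step:
`a = {'x': [6, 1], 'y': [2, 5]}` → a = {'x': [6, 1], 'y': [2, 5]}
`b = a.copy()` → b = {'x': [6, 1], 'y': [2, 5]}
`b['z'] = [5, 3]` → b = {'x': [6, 1], 'y': [2, 5], 'z': [5, 3]}
`a['x'].append(671)` → a = {'x': [6, 1, 671], 'y': [2, 5]}; b = {'x': [6, 1, 671], 'y': [2, 5], 'z': [5, 3]}
`print(a)` → prints {'x': [6, 1, 671], 'y': [2, 5]}
`print(b)` → prints {'x': [6, 1, 671], 'y': [2, 5], 'z': [5, 3]}

Answer:
{'x': [6, 1, 671], 'y': [2, 5]}
{'x': [6, 1, 671], 'y': [2, 5], 'z': [5, 3]}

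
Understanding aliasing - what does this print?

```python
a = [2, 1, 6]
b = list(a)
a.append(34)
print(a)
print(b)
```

Key concept: list() constructor creates copy.
Step by step:
`a = [2, 1, 6]` → a = [2, 1, 6]
`b = list(a)` → b = [2, 1, 6]
`a.append(34)` → a = [2, 1, 6, 34]
`print(a)` → prints [2, 1, 6, 34]
`print(b)` → prints [2, 1, 6]

Answer:
[2, 1, 6, 34]
[2, 1, 6]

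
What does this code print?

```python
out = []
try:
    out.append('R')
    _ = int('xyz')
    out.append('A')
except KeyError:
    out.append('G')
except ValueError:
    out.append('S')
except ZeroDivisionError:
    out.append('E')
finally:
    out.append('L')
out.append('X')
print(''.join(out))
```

Execution trace: 'R' (try body) → 'S' (except ValueError) → 'L' (finally) → 'X' (after the try/except). Output: RSLX

Answer: RSLX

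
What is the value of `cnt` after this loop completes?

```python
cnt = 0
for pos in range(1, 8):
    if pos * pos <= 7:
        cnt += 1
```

Count numbers where pos² ≤ 7
`cnt` takes the values: 0 → 1 → 2

Answer: 2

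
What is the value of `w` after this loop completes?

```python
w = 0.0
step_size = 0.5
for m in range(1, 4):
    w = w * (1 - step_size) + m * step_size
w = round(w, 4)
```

Moving average with lr=0.5
`w` takes the values: 0.0 → 0.5 → 1.25 → 2.125

Answer: 2.125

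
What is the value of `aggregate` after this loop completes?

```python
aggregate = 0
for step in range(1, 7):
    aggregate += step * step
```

Sum of squares 1² to 6² = 91
`aggregate` takes the values: 0 → 1 → 5 → 14 → 30 → 55 → 91

Answer: 91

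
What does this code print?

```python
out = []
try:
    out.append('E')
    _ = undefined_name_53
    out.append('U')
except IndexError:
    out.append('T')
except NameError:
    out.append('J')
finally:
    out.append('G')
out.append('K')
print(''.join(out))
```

Execution trace: 'E' (try body) → 'J' (except NameError) → 'G' (finally) → 'K' (after the try/except). Output: EJGK

Answer: EJGK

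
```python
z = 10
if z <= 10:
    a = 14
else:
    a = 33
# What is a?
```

Trace:
`z = 10` → z = 10
`if z <= 10: ...` → z <= 10 is True → a = 14
So a = 14

Answer: 14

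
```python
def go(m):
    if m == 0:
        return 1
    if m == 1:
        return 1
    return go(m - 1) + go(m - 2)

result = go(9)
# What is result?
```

Build up from base cases: go(0)=1, go(1)=1, go(2)=2, go(3)=3, go(4)=5, go(5)=8, go(6)=13, ..., go(9)=55

Answer: 55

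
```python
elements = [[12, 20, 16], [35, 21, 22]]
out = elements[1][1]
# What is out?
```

Trace:
`elements = [[12, 20, 16], [35, 21, 22]]` → elements = [[12, 20, 16], [35, 21, 22]]
`out = elements[1][1]` → out = 21
So out = 21

Answer: 21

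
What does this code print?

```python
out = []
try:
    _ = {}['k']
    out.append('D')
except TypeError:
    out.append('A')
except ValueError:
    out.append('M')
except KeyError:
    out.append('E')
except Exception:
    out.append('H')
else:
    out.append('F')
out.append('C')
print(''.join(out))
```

Execution trace: 'E' (except KeyError) → 'C' (after the try/except). Output: EC

Answer: EC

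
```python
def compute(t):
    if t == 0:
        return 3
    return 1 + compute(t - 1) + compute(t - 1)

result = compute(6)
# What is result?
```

compute(t) = 1 + 2·compute(t-1), compute(0)=3. Closed form: (3+1)·2^6 - 1 = 255.

Answer: 255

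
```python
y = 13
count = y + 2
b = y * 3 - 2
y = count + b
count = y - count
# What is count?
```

Trace:
`y = 13` → y = 13
`count = y + 2` → count = 15
`b = y * 3 - 2` → b = 37
`y = count + b` → y = 52
`count = y - count` → count = 37
So count = 37

Answer: 37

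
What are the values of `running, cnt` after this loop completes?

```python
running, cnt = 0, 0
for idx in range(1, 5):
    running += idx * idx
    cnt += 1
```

Sum of squares and count
`running, cnt` takes the values: (0, 0) → (1, 0) → (1, 1) → (5, 1) → (5, 2) → (14, 2) → (14, 3) → (30, 3) → (30, 4)

Answer: 30, 4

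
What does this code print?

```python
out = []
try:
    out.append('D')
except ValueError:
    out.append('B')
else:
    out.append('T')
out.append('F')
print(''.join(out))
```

Execution trace: 'D' (try body, no exception) → 'T' (else) → 'F' (after the try/except). Output: DTF

Answer: DTF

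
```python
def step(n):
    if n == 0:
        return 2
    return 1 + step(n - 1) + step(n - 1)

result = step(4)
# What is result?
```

step(n) = 1 + 2·step(n-1), step(0)=2. Closed form: (2+1)·2^4 - 1 = 47.

Answer: 47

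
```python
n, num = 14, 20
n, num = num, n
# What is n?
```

Trace:
`n, num = 14, 20` → n = 14; num = 20
`n, num = num, n` → n = 20; num = 14
So n = 20

Answer: 20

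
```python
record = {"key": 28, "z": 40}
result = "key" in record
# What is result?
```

Trace:
`record = {"key": 28, "z": 40}` → record = {'key': 28, 'z': 40}
`result = "key" in record` → result = True
So result = True

Answer: True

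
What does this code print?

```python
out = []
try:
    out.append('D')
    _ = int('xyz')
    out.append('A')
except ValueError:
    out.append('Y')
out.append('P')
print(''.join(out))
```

Execution trace: 'D' (try body) → 'Y' (except ValueError) → 'P' (after the try/except). Output: DYP

Answer: DYP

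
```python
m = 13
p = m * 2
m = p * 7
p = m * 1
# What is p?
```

Trace:
`m = 13` → m = 13
`p = m * 2` → p = 26
`m = p * 7` → m = 182
`p = m * 1` → p = 182
So p = 182

Answer: 182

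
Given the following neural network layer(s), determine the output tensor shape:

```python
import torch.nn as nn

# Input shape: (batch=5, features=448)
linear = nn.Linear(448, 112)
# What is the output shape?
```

Input: (5, 448) -> Output: (5, 112)

Answer: (5, 112)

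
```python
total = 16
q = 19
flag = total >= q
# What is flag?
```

Trace:
`total = 16` → total = 16
`q = 19` → q = 19
`flag = total >= q` → flag = False
So flag = False

Answer: False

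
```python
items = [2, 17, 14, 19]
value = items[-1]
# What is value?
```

Trace:
`items = [2, 17, 14, 19]` → items = [2, 17, 14, 19]
`value = items[-1]` → value = 19
So value = 19

Answer: 19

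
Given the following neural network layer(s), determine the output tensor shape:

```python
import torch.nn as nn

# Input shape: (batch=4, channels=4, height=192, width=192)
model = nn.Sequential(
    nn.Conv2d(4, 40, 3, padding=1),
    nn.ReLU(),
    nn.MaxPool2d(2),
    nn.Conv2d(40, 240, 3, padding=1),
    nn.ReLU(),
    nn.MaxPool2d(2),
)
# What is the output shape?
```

Input: (4, 4, 192, 192) -> after first Conv2d: (4, 40, 192, 192) -> after first MaxPool2d: (4, 40, 96, 96) -> after second Conv2d: (4, 240, 96, 96) -> Output: (4, 240, 48, 48)

Answer: (4, 240, 48, 48)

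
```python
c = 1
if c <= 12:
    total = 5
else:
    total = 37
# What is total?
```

Trace:
`c = 1` → c = 1
`if c <= 12: ...` → c <= 12 is True → total = 5
So total = 5

Answer: 5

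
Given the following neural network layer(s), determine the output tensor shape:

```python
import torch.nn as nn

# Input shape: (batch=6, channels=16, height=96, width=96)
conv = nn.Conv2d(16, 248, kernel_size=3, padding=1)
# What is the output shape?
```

Input: (6, 16, 96, 96) -> Output: (6, 248, 96, 96)

Answer: (6, 248, 96, 96)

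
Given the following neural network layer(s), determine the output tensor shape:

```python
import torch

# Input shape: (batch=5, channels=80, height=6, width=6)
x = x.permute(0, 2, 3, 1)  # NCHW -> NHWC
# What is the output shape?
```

Input: (5, 80, 6, 6) -> Output: (5, 6, 6, 80)

Answer: (5, 6, 6, 80)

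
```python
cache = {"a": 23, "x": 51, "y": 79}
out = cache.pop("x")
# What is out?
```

Trace:
`cache = {"a": 23, "x": 51, "y": 79}` → cache = {'a': 23, 'x': 51, 'y': 79}
`out = cache.pop("x")` → cache = {'a': 23, 'y': 79}; out = 51
So out = 51

Answer: 51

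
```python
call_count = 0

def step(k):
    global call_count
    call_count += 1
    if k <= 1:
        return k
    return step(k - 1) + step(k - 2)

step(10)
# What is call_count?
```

Calls(k) = 1 + Calls(k-1) + Calls(k-2); Calls(0)=Calls(1)=1. For k=10 this gives 177.

Answer: 177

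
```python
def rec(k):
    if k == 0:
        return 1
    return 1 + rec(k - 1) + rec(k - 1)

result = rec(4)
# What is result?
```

rec(k) = 1 + 2·rec(k-1), rec(0)=1. Closed form: (1+1)·2^4 - 1 = 31.

Answer: 31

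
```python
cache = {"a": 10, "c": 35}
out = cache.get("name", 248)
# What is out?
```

Trace:
`cache = {"a": 10, "c": 35}` → cache = {'a': 10, 'c': 35}
`out = cache.get("name", 248)` → out = 248
So out = 248

Answer: 248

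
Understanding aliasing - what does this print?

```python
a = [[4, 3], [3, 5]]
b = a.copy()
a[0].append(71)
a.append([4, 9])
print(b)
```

Key concept: shallow copy with nested lists.
Step by step:
`a = [[4, 3], [3, 5]]` → a = [[4, 3], [3, 5]]
`b = a.copy()` → b = [[4, 3], [3, 5]]
`a[0].append(71)` → a = [[4, 3, 71], [3, 5]]; b = [[4, 3, 71], [3, 5]]
`a.append([4, 9])` → a = [[4, 3, 71], [3, 5], [4, 9]]
`print(b)` → prints [[4, 3, 71], [3, 5]]

Answer: [[4, 3, 71], [3, 5]]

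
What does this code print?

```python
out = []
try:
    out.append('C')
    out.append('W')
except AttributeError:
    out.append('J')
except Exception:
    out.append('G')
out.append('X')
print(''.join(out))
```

Execution trace: 'C' (try body) → 'W' (try body, no exception) → 'X' (after the try/except). Output: CWX

Answer: CWX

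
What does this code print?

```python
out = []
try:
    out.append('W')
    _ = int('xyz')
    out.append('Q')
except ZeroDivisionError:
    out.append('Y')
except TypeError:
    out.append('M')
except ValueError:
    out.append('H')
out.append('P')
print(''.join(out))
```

Execution trace: 'W' (try body) → 'H' (except ValueError) → 'P' (after the try/except). Output: WHP

Answer: WHP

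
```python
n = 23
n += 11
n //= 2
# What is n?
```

Trace:
`n = 23` → n = 23
`n += 11` → n = 34
`n //= 2` → n = 17
So n = 17

Answer: 17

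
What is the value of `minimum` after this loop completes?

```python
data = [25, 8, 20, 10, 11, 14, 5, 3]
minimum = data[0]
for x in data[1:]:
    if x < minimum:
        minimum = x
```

Minimum of [25, 8, 20, 10, 11, 14, 5, 3]
`minimum` takes the values: 25 → 8 → 5 → 3

Answer: 3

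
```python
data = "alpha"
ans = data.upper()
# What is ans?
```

Trace:
`data = "alpha"` → data = 'alpha'
`ans = data.upper()` → ans = 'ALPHA'
So ans = 'ALPHA'

Answer: 'ALPHA'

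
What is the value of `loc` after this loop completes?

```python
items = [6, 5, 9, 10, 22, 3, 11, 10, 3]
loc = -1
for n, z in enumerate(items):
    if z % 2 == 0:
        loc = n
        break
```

First even number index in [6, 5, 9, 10, 22, 3, 11, 10, 3]
`loc` takes the values: -1 → 0

Answer: 0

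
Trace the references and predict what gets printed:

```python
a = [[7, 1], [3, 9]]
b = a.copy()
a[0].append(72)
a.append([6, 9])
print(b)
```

Key concept: shallow copy with nested lists.
Step by step:
`a = [[7, 1], [3, 9]]` → a = [[7, 1], [3, 9]]
`b = a.copy()` → b = [[7, 1], [3, 9]]
`a[0].append(72)` → a = [[7, 1, 72], [3, 9]]; b = [[7, 1, 72], [3, 9]]
`a.append([6, 9])` → a = [[7, 1, 72], [3, 9], [6, 9]]
`print(b)` → prints [[7, 1, 72], [3, 9]]

Answer: [[7, 1, 72], [3, 9]]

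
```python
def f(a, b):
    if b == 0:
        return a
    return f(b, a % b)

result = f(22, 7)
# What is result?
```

f(22, 7) -> f(7, 1) -> f(1, 0) -> 1

Answer: 1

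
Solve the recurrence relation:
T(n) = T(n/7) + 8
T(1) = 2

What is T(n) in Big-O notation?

Each step divides n by 7 and adds 8. After log_7(n) steps we reach T(1)=2. So T(n) = 8·log_7(n) + 2 = O(log n).

Answer: O(log n)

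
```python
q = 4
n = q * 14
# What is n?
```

Trace:
`q = 4` → q = 4
`n = q * 14` → n = 56
So n = 56

Answer: 56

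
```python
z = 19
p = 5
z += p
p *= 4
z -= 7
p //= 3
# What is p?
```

Trace:
`z = 19` → z = 19
`p = 5` → p = 5
`z += p` → z = 24
`p *= 4` → p = 20
`z -= 7` → z = 17
`p //= 3` → p = 6
So p = 6

Answer: 6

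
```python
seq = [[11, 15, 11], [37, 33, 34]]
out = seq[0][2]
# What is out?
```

Trace:
`seq = [[11, 15, 11], [37, 33, 34]]` → seq = [[11, 15, 11], [37, 33, 34]]
`out = seq[0][2]` → out = 11
So out = 11

Answer: 11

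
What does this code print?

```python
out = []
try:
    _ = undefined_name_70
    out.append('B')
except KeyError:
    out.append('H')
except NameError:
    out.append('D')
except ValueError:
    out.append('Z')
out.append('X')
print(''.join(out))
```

Execution trace: 'D' (except NameError) → 'X' (after the try/except). Output: DX

Answer: DX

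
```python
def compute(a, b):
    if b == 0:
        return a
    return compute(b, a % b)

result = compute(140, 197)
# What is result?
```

compute(140, 197) -> compute(197, 140) -> compute(140, 57) -> compute(57, 26) -> compute(26, 5) -> compute(5, 1) -> compute(1, 0) -> 1

Answer: 1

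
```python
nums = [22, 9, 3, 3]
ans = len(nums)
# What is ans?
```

Trace:
`nums = [22, 9, 3, 3]` → nums = [22, 9, 3, 3]
`ans = len(nums)` → ans = 4
So ans = 4

Answer: 4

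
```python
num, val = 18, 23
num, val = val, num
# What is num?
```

Trace:
`num, val = 18, 23` → num = 18; val = 23
`num, val = val, num` → num = 23; val = 18
So num = 23

Answer: 23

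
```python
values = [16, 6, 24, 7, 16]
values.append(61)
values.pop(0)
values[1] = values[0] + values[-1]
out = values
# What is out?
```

Trace:
`values = [16, 6, 24, 7, 16]` → values = [16, 6, 24, 7, 16]
`values.append(61)` → values = [16, 6, 24, 7, 16, 61]
`values.pop(0)` → values = [6, 24, 7, 16, 61]
`values[1] = values[0] + values[-1]` → values = [6, 67, 7, 16, 61]
`out = values` → out = [6, 67, 7, 16, 61]
So out = [6, 67, 7, 16, 61]

Answer: [6, 67, 7, 16, 61]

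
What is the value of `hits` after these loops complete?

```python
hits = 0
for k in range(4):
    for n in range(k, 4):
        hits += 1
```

Upper triangle: 4 + 3 + ... + 1
`hits` takes the values: 0 → 1 → 2 → 3 → 4 → 5 → 6 → 7 → 8 → 9 → 10

Answer: 10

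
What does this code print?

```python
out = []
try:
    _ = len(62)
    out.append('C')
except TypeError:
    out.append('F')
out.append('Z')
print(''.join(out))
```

Execution trace: 'F' (except TypeError) → 'Z' (after the try/except). Output: FZ

Answer: FZ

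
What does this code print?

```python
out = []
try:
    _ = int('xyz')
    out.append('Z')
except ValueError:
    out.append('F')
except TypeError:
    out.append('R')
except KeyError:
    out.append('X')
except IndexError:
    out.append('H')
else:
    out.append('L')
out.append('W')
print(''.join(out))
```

Execution trace: 'F' (except ValueError) → 'W' (after the try/except). Output: FW

Answer: FW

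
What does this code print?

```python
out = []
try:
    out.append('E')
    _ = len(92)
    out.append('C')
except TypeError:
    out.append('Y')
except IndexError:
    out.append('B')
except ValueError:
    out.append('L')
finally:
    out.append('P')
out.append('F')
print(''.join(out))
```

Execution trace: 'E' (try body) → 'Y' (except TypeError) → 'P' (finally) → 'F' (after the try/except). Output: EYPF

Answer: EYPF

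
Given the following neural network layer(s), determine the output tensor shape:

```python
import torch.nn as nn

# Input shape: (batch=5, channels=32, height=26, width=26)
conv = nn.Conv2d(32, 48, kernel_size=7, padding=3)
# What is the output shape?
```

Input: (5, 32, 26, 26) -> Output: (5, 48, 26, 26)

Answer: (5, 48, 26, 26)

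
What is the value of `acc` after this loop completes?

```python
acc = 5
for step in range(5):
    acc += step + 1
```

Start at 5, add 1 to 5 = 20
`acc` takes the values: 5 → 6 → 8 → 11 → 15 → 20

Answer: 20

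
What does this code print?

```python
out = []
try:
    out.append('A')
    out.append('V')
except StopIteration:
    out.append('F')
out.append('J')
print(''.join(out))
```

Execution trace: 'A' (try body) → 'V' (try body, no exception) → 'J' (after the try/except). Output: AVJ

Answer: AVJ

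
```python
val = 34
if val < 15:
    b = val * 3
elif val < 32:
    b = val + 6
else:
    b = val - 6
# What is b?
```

Trace:
`val = 34` → val = 34
`if val < 15: ...` → val < 15 is False, val < 32 is False, take else branch → b = 28
So b = 28

Answer: 28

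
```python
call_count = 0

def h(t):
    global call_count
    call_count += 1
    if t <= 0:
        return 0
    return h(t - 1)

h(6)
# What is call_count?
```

Linear recursion stepping by 1: 7 calls from t=6 down to ≤0.

Answer: 7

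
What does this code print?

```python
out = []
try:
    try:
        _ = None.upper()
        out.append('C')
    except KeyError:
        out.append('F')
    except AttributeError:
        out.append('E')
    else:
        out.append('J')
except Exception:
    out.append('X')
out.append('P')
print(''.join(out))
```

Execution trace: 'E' (inner except AttributeError) → 'P' (after the try/except). Output: EP

Answer: EP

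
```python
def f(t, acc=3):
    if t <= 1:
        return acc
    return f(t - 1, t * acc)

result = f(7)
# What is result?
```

Accumulator trace (n, acc): (7, 3) -> (6, 21) -> (5, 126) -> (4, 630) -> (3, 2520) -> (2, 7560) -> (1, 15120) -> return 15120

Answer: 15120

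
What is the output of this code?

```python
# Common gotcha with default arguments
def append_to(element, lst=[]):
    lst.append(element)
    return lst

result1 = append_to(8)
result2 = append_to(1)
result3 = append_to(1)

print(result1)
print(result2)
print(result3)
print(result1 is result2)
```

Key concept: mutable default argument gotcha.
Step by step:
`result1 = append_to(8)` → result1 = [8]
`result2 = append_to(1)` → result1 = [8, 1] (same object as result2); result2 = [8, 1] (same object as result1)
`result3 = append_to(1)` → result1 = [8, 1, 1] (same object as result2, result3); result2 = [8, 1, 1] (same object as result1, result3); result3 = [8, 1, 1] (same object as result1, result2)
`print(result1)` → prints [8, 1, 1]
`print(result2)` → prints [8, 1, 1]
`print(result3)` → prints [8, 1, 1]
`print(result1 is result2)` → prints True

Answer:
[8, 1, 1]
[8, 1, 1]
[8, 1, 1]
True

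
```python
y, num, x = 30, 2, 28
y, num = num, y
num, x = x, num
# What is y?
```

Trace:
`y, num, x = 30, 2, 28` → y = 30; num = 2; x = 28
`y, num = num, y` → y = 2; num = 30
`num, x = x, num` → num = 28; x = 30
So y = 2

Answer: 2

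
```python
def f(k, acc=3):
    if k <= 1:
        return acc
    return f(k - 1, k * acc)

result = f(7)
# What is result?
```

Accumulator trace (n, acc): (7, 3) -> (6, 21) -> (5, 126) -> (4, 630) -> (3, 2520) -> (2, 7560) -> (1, 15120) -> return 15120

Answer: 15120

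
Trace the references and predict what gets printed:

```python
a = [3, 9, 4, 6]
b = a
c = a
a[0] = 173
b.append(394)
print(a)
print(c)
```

Key concept: multiple aliases.
Step by step:
`a = [3, 9, 4, 6]` → a = [3, 9, 4, 6]
`b = a` → b = [3, 9, 4, 6] (same object as a)
`c = a` → c = [3, 9, 4, 6] (same object as a, b)
`a[0] = 173` → a = [173, 9, 4, 6] (same object as b, c); b = [173, 9, 4, 6] (same object as a, c); c = [173, 9, 4, 6] (same object as a, b)
`b.append(394)` → a = [173, 9, 4, 6, 394] (same object as b, c); b = [173, 9, 4, 6, 394] (same object as a, c); c = [173, 9, 4, 6, 394] (same object as a, b)
`print(a)` → prints [173, 9, 4, 6, 394]
`print(c)` → prints [173, 9, 4, 6, 394]

Answer:
[173, 9, 4, 6, 394]
[173, 9, 4, 6, 394]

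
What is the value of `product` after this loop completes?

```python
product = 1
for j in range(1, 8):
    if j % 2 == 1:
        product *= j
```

Product of odd numbers 1 to 7
`product` takes the values: 1 → 3 → 15 → 105

Answer: 105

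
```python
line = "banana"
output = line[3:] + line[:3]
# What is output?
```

Trace:
`line = "banana"` → line = 'banana'
`output = line[3:] + line[:3]` → output = 'anaban'
So output = 'anaban'

Answer: 'anaban'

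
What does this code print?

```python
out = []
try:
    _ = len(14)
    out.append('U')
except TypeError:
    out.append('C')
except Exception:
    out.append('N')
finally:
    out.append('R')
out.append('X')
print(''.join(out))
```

Execution trace: 'C' (except TypeError) → 'R' (finally) → 'X' (after the try/except). Output: CRX

Answer: CRX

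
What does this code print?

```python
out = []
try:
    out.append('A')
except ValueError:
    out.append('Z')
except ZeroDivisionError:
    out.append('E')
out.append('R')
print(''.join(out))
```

Execution trace: 'A' (try body, no exception) → 'R' (after the try/except). Output: AR

Answer: AR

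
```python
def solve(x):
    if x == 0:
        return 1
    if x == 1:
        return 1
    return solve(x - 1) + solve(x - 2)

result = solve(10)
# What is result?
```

Build up from base cases: solve(0)=1, solve(1)=1, solve(2)=2, solve(3)=3, solve(4)=5, solve(5)=8, solve(6)=13, ..., solve(10)=89

Answer: 89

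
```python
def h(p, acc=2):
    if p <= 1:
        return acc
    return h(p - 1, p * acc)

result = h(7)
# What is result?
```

Accumulator trace (n, acc): (7, 2) -> (6, 14) -> (5, 84) -> (4, 420) -> (3, 1680) -> (2, 5040) -> (1, 10080) -> return 10080

Answer: 10080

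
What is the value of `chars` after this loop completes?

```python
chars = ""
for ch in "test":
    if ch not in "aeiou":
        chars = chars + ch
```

Remove vowels from 'test'
`chars` takes the values: "" → "t" → "ts" → "tst"

Answer: "tst"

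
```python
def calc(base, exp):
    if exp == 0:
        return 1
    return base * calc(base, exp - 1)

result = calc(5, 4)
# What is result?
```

calc(5, 4) = 5 * 5 * 5 * 5 = 625

Answer: 625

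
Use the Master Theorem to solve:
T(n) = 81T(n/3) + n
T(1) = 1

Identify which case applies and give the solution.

a=81, b=3, f(n)=n. log_3(81) = 4. Since c=1 < 4, Case 1 applies: T(n) = Θ(n^log_b(a)) = O(n^4).

Answer: O(n^4) - Case 1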